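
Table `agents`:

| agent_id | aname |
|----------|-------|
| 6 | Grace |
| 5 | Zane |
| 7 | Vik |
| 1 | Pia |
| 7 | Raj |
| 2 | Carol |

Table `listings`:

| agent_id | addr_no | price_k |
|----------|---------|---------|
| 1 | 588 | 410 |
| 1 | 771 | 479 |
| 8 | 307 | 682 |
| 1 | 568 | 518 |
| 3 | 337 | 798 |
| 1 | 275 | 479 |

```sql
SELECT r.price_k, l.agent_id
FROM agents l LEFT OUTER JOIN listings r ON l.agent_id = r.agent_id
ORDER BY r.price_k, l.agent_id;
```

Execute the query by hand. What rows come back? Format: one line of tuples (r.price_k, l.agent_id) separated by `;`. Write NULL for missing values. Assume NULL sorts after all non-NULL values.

LEFT JOIN keeps every row from `agents`; unmatched rows get NULL for `listings`'s columns.
Matching on l.agent_id = r.agent_id.
Matched pairs: 4; unmatched l rows kept: 5.

(410, 1); (479, 1); (479, 1); (518, 1); (NULL, 2); (NULL, 5); (NULL, 6); (NULL, 7); (NULL, 7)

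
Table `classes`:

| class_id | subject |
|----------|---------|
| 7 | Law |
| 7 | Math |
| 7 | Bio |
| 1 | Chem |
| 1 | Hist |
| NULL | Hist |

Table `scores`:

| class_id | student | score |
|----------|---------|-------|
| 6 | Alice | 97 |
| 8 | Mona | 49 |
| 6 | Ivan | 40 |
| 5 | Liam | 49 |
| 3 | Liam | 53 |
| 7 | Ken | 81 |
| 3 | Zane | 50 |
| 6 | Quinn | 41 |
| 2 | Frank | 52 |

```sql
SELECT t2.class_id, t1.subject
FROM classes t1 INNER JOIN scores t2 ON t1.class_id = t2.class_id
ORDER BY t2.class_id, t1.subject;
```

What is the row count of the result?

3

INNER JOIN keeps only pairs where the ON condition holds.
Matching on t1.class_id = t2.class_id. A NULL in a compared column never satisfies the condition.
- t1 (class_id=7) pairs with 1 row(s) of t2.
- t1 (class_id=7) pairs with 1 row(s) of t2.
- t1 (class_id=7) pairs with 1 row(s) of t2.
- t1 (class_id=1) has no partner → excluded.
- t1 (class_id=1) has no partner → excluded.
- t1 (class_id=NULL) has no partner → excluded.
Total: 3 rows.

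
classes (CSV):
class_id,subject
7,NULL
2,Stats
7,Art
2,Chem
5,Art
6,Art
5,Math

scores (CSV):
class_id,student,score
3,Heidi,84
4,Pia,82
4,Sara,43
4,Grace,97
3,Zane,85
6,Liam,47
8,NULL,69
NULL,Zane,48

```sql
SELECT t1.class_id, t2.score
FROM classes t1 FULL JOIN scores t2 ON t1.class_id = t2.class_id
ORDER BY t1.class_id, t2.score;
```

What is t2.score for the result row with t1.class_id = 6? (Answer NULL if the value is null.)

47

FULL OUTER JOIN keeps every row from both sides; unmatched rows get NULL for the other side's columns.
Matching on t1.class_id = t2.class_id. A NULL in a compared column never satisfies the condition.
Matched pairs: 1; unmatched t1 rows kept: 6; unmatched t2 rows kept: 7.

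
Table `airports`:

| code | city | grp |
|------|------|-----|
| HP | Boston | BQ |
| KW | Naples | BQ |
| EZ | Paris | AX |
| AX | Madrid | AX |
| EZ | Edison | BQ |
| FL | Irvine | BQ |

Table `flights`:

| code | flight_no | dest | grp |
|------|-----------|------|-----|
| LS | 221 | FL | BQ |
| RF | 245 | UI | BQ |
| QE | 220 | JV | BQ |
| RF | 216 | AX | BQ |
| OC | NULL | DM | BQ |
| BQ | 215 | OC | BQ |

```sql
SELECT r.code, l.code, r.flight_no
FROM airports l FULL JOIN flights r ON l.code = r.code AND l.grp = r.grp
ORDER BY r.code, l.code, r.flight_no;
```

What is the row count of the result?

FULL OUTER JOIN keeps every row from both sides; unmatched rows get NULL for the other side's columns.
Matching on l.code = r.code AND l.grp = r.grp.
- l[0] code=HP, grp=BQ → no match; kept with NULLs on the r side.
- l[1] code=KW, grp=BQ → no match; kept with NULLs on the r side.
- l[2] code=EZ, grp=AX → no match; kept with NULLs on the r side.
- l[3] code=AX, grp=AX → no match; kept with NULLs on the r side.
- l[4] code=EZ, grp=BQ → no match; kept with NULLs on the r side.
- l[5] code=FL, grp=BQ → no match; kept with NULLs on the r side.
- 6 row(s) from r found no l partner → padded with NULL.
Total: 0 matched + 12 padded = 12 rows.

12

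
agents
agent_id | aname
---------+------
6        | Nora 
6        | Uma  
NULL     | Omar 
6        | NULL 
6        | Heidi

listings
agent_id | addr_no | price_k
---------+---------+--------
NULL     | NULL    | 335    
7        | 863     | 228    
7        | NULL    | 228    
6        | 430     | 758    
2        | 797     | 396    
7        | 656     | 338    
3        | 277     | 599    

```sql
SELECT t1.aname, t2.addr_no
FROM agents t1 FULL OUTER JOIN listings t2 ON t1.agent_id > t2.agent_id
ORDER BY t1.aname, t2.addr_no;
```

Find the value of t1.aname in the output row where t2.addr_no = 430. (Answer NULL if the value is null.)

FULL OUTER JOIN keeps every row from both sides; unmatched rows get NULL for the other side's columns.
Matching on t1.agent_id > t2.agent_id. A NULL in a compared column never satisfies the condition.
- t1 row (agent_id=6): matches 2 t2 row(s) → 2 output row(s).
- t1 row (agent_id=6): matches 2 t2 row(s) → 2 output row(s).
- t1 row (agent_id=NULL): no match → kept, t2 columns NULL.
- t1 row (agent_id=6): matches 2 t2 row(s) → 2 output row(s).
- t1 row (agent_id=6): matches 2 t2 row(s) → 2 output row(s).
- 5 row(s) from t2 found no t1 partner → padded with NULL.

NULL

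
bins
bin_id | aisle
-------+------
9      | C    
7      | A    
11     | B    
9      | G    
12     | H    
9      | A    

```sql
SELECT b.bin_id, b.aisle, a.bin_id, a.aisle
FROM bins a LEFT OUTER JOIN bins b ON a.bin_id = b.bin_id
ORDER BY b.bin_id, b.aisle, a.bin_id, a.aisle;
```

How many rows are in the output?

12

LEFT JOIN keeps every row from `bins a`; unmatched rows get NULL for `bins b`'s columns.
Matching on a.bin_id = b.bin_id.
- a[0] bin_id=9 → 3 match(es) in b → 3 row(s).
- a[1] bin_id=7 → 1 match(es) in b → 1 row(s).
- a[2] bin_id=11 → 1 match(es) in b → 1 row(s).
- a[3] bin_id=9 → 3 match(es) in b → 3 row(s).
- a[4] bin_id=12 → 1 match(es) in b → 1 row(s).
- a[5] bin_id=9 → 3 match(es) in b → 3 row(s).
Total: 12 rows.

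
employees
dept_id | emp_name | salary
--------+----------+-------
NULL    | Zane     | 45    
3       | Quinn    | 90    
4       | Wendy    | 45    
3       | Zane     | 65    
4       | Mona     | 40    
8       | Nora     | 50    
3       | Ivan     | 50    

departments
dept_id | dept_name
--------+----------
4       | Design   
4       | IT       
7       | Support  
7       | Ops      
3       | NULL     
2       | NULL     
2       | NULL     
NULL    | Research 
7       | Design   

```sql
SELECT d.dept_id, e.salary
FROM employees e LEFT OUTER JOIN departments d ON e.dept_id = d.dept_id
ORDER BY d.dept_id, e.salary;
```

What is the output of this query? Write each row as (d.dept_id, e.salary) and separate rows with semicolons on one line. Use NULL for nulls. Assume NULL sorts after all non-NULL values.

LEFT JOIN keeps every row from `employees`; unmatched rows get NULL for `departments`'s columns.
Matching on e.dept_id = d.dept_id. A NULL in a compared column never satisfies the condition.
- e row (dept_id=NULL): no match → kept, d columns NULL.
- e row (dept_id=3): matches 1 d row(s) → 1 output row(s).
- e row (dept_id=4): matches 2 d row(s) → 2 output row(s).
- e row (dept_id=3): matches 1 d row(s) → 1 output row(s).
- e row (dept_id=4): matches 2 d row(s) → 2 output row(s).
- e row (dept_id=8): no match → kept, d columns NULL.
- e row (dept_id=3): matches 1 d row(s) → 1 output row(s).
After projecting and ordering:
d.dept_id | e.salary
3 | 50
3 | 65
3 | 90
4 | 40
4 | 40
4 | 45
4 | 45
NULL | 45
NULL | 50

(3, 50); (3, 65); (3, 90); (4, 40); (4, 40); (4, 45); (4, 45); (NULL, 45); (NULL, 50)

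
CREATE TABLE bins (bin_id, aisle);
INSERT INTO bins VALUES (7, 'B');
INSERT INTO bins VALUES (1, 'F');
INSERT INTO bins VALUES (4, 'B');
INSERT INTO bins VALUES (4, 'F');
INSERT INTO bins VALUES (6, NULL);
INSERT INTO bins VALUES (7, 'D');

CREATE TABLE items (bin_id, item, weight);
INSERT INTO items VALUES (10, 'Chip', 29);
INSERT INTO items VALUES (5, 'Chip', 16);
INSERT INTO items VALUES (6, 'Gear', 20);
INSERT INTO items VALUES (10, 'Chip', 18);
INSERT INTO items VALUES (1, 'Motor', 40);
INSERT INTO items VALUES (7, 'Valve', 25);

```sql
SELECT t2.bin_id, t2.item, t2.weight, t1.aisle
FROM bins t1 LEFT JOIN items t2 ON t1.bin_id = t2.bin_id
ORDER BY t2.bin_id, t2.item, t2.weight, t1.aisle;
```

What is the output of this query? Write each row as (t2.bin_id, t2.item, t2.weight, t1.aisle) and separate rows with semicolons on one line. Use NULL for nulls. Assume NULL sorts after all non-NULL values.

LEFT JOIN keeps every row from `bins`; unmatched rows get NULL for `items`'s columns.
Matching on t1.bin_id = t2.bin_id.
Matched pairs: 4; unmatched t1 rows kept: 2.

(1, Motor, 40, F); (6, Gear, 20, NULL); (7, Valve, 25, B); (7, Valve, 25, D); (NULL, NULL, NULL, B); (NULL, NULL, NULL, F)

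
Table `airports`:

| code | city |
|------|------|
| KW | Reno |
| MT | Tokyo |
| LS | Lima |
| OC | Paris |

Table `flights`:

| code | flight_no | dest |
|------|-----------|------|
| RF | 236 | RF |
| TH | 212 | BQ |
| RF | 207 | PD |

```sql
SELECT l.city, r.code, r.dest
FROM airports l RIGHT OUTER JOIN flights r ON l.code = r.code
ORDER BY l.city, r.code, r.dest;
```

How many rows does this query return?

RIGHT JOIN keeps every row from `flights`; unmatched rows get NULL for `airports`'s columns.
Matching on l.code = r.code.
- code=KW: no matching r row.
- code=MT: no matching r row.
- code=LS: no matching r row.
- code=OC: no matching r row.
- 3 row(s) from r found no l partner → padded with NULL.
Total: 0 matched + 3 padded = 3 rows.

3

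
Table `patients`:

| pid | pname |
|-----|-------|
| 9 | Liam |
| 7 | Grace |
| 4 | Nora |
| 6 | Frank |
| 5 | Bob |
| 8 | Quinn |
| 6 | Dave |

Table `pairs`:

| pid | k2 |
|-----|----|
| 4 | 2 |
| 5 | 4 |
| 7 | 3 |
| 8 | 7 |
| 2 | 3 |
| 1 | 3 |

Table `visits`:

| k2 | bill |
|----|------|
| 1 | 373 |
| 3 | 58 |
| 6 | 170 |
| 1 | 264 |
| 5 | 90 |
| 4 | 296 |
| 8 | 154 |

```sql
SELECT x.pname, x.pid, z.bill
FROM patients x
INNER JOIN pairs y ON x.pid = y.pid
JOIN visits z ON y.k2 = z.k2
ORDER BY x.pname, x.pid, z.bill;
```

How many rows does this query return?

Joins associate left-to-right: patients INNER JOIN pairs on pid gives 4 intermediate row(s).
Then INNER JOIN `visits z` on k2: keep only rows whose y.k2 appears in z.
Result: 2 row(s).

2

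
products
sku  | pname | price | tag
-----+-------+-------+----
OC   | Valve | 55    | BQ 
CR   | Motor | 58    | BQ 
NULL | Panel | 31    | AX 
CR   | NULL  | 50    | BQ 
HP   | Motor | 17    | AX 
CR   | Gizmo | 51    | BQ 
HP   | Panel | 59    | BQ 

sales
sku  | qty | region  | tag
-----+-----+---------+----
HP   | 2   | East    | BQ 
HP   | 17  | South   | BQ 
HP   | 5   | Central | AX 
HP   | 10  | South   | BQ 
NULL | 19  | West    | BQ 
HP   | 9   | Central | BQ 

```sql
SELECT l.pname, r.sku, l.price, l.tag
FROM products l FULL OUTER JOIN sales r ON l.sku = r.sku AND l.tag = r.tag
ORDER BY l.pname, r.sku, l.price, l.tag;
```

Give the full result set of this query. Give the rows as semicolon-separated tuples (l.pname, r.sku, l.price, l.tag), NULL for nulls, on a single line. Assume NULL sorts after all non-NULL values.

(Gizmo, NULL, 51, BQ); (Motor, HP, 17, AX); (Motor, NULL, 58, BQ); (Panel, HP, 59, BQ); (Panel, HP, 59, BQ); (Panel, HP, 59, BQ); (Panel, HP, 59, BQ); (Panel, NULL, 31, AX); (Valve, NULL, 55, BQ); (NULL, NULL, 50, BQ); (NULL, NULL, NULL, NULL)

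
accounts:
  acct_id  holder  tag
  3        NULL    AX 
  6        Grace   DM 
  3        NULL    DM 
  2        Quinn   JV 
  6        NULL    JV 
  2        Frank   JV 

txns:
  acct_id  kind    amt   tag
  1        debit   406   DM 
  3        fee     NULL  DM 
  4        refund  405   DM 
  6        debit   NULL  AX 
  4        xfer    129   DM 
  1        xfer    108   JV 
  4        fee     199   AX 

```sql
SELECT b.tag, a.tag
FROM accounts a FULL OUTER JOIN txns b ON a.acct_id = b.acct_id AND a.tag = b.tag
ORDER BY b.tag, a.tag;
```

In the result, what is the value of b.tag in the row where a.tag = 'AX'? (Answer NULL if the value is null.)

NULL

FULL OUTER JOIN keeps every row from both sides; unmatched rows get NULL for the other side's columns.
Matching on a.acct_id = b.acct_id AND a.tag = b.tag.
Matched pairs: 1; unmatched a rows kept: 5; unmatched b rows kept: 6.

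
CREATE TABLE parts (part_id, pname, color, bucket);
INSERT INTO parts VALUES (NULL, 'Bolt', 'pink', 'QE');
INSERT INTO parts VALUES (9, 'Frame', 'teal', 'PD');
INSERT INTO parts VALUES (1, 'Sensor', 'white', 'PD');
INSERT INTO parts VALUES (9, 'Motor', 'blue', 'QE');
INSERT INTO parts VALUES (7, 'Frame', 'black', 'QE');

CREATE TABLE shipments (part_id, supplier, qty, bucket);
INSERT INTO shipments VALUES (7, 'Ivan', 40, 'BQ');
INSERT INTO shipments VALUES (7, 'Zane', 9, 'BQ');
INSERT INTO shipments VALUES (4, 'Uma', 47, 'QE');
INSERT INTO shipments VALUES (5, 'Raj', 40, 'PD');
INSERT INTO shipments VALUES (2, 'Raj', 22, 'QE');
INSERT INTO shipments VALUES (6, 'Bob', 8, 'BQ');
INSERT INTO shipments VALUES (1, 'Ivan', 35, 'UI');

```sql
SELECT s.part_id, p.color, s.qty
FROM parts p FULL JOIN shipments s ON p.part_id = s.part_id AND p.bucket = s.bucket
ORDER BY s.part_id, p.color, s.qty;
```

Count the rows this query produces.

12

FULL OUTER JOIN keeps every row from both sides; unmatched rows get NULL for the other side's columns.
Matching on p.part_id = s.part_id AND p.bucket = s.bucket. A NULL in a compared column never satisfies the condition.
- p[0] part_id=NULL, bucket=QE → no match; kept with NULLs on the s side.
- p[1] part_id=9, bucket=PD → no match; kept with NULLs on the s side.
- p[2] part_id=1, bucket=PD → no match; kept with NULLs on the s side.
- p[3] part_id=9, bucket=QE → no match; kept with NULLs on the s side.
- p[4] part_id=7, bucket=QE → no match; kept with NULLs on the s side.
- plus 7 unmatched s row(s), each kept with NULL p columns.
Total: 0 matched + 12 padded = 12 rows.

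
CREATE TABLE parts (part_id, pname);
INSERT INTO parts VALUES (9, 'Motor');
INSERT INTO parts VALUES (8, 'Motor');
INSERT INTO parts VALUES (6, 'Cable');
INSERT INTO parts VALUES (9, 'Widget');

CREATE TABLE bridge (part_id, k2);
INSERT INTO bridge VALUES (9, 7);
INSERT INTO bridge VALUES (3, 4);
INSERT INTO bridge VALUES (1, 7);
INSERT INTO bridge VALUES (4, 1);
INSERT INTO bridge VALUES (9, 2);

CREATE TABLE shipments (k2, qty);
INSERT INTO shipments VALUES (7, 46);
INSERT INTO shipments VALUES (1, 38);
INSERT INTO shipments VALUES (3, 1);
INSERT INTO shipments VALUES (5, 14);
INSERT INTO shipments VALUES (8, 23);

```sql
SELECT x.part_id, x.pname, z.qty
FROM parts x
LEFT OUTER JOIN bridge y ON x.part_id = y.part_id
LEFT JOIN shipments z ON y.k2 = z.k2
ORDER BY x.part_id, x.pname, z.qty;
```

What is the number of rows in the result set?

6

Joins associate left-to-right: parts LEFT JOIN bridge on part_id gives 6 intermediate row(s).
Then LEFT JOIN `shipments z` on k2: each of those 6 rows is kept; rows whose y.k2 has no match in z get NULL for z's columns.
Result: 6 row(s).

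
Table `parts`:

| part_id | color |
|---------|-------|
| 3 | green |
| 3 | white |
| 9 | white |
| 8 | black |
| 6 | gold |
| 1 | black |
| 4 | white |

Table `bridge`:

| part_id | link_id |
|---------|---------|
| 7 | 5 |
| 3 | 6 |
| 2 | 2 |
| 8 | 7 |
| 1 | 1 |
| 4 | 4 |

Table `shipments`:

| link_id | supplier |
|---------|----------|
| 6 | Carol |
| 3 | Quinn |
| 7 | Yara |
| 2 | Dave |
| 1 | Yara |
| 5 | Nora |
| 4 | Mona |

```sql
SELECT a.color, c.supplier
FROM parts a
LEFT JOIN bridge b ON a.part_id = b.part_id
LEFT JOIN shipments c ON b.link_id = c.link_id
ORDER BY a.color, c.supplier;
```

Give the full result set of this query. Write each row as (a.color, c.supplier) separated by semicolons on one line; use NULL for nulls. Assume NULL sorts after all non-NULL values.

(black, Yara); (black, Yara); (gold, NULL); (green, Carol); (white, Carol); (white, Mona); (white, NULL)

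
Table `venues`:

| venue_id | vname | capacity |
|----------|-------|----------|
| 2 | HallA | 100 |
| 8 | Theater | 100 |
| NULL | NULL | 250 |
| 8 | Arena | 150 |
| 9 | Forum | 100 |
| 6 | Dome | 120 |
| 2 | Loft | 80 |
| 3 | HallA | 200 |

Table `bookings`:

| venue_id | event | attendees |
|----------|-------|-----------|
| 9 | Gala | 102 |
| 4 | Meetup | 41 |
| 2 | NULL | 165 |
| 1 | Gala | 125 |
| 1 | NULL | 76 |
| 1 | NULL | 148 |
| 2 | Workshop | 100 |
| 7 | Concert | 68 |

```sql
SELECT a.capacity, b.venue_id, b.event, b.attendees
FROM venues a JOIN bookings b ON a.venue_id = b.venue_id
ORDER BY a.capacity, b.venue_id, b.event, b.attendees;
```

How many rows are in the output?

INNER JOIN keeps only pairs where the ON condition holds.
Matching on a.venue_id = b.venue_id. A NULL in a compared column never satisfies the condition.
Matched pairs: 5.
Total: 5 rows.

5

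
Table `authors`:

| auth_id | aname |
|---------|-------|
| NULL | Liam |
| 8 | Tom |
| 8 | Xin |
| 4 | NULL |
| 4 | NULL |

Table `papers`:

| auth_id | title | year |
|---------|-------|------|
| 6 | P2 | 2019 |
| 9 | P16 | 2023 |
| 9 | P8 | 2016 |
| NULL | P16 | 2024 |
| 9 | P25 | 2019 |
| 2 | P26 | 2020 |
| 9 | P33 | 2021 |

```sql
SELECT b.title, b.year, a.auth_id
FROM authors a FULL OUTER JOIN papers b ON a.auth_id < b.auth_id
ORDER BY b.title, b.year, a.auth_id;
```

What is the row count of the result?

FULL OUTER JOIN keeps every row from both sides; unmatched rows get NULL for the other side's columns.
Matching on a.auth_id < b.auth_id. A NULL in a compared column never satisfies the condition.
- a row (auth_id=NULL): no match → kept, b columns NULL.
- a row (auth_id=8): matches 4 b row(s) → 4 output row(s).
- a row (auth_id=8): matches 4 b row(s) → 4 output row(s).
- a row (auth_id=4): matches 5 b row(s) → 5 output row(s).
- a row (auth_id=4): matches 5 b row(s) → 5 output row(s).
- 2 row(s) from b found no a partner → padded with NULL.
Total: 18 matched + 3 padded = 21 rows.

21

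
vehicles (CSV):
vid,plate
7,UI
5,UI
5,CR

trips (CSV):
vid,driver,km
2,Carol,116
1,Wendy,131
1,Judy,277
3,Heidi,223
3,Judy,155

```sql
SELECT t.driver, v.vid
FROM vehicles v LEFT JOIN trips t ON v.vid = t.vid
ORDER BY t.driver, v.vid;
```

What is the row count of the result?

3

LEFT JOIN keeps every row from `vehicles`; unmatched rows get NULL for `trips`'s columns.
Matching on v.vid = t.vid.
- v[0] vid=7 → no match; kept with NULLs on the t side.
- v[1] vid=5 → no match; kept with NULLs on the t side.
- v[2] vid=5 → no match; kept with NULLs on the t side.
Total: 0 matched + 3 padded = 3 rows.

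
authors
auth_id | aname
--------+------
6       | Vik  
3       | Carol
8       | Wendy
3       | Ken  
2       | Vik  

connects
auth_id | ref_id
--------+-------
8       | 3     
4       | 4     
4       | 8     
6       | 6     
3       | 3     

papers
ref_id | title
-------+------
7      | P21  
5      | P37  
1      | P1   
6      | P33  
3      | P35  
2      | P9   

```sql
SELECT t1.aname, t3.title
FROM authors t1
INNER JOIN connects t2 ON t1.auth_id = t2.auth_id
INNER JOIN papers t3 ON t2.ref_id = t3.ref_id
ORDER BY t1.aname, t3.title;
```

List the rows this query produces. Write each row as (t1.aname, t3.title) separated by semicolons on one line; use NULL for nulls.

Evaluate left to right. First `authors t1 INNER JOIN connects t2` on auth_id: 4 row(s).
Then INNER JOIN `papers t3` on ref_id: keep only rows whose t2.ref_id appears in t3.

(Carol, P35); (Ken, P35); (Vik, P33); (Wendy, P35)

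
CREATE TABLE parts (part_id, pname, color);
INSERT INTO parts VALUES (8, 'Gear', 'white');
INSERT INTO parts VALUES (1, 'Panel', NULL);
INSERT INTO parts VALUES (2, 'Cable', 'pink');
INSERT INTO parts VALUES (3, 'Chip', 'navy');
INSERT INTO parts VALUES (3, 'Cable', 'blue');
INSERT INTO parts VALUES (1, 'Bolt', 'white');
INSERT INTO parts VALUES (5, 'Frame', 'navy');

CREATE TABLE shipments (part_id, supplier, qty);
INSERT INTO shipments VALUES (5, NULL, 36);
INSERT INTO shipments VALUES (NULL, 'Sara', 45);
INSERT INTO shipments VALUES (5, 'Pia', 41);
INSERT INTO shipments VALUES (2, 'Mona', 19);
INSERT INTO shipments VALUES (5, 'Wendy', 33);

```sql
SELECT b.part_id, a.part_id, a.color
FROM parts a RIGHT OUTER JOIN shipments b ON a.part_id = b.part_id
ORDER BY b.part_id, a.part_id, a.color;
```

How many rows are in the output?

5

RIGHT JOIN keeps every row from `shipments`; unmatched rows get NULL for `parts`'s columns.
Matching on a.part_id = b.part_id. A NULL in a compared column never satisfies the condition.
Matched pairs: 4; unmatched b rows kept: 1.
Total: 4 matched + 1 padded = 5 rows.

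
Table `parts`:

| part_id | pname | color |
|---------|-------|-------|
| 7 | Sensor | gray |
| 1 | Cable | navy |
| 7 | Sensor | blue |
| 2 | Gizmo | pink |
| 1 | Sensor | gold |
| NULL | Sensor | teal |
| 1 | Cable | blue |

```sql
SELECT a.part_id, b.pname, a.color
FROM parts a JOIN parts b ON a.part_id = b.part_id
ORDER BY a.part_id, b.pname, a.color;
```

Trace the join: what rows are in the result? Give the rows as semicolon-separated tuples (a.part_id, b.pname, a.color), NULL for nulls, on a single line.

(1, Cable, blue); (1, Cable, blue); (1, Cable, gold); (1, Cable, gold); (1, Cable, navy); (1, Cable, navy); (1, Sensor, blue); (1, Sensor, gold); (1, Sensor, navy); (2, Gizmo, pink); (7, Sensor, blue); (7, Sensor, blue); (7, Sensor, gray); (7, Sensor, gray)

INNER JOIN keeps only pairs where the ON condition holds.
Matching on a.part_id = b.part_id. A NULL in a compared column never satisfies the condition.
- a row (part_id=7): matches 2 b row(s) → 2 output row(s).
- a row (part_id=1): matches 3 b row(s) → 3 output row(s).
- a row (part_id=7): matches 2 b row(s) → 2 output row(s).
- a row (part_id=2): matches 1 b row(s) → 1 output row(s).
- a row (part_id=1): matches 3 b row(s) → 3 output row(s).
- a row (part_id=NULL): no match → dropped.
- a row (part_id=1): matches 3 b row(s) → 3 output row(s).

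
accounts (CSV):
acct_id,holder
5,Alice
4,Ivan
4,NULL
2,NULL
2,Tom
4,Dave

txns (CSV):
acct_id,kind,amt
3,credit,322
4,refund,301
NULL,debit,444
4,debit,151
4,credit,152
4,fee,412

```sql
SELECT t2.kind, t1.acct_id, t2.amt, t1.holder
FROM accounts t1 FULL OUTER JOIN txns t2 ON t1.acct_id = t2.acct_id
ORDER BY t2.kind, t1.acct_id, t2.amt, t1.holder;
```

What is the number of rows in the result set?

17

FULL OUTER JOIN keeps every row from both sides; unmatched rows get NULL for the other side's columns.
Matching on t1.acct_id = t2.acct_id. A NULL in a compared column never satisfies the condition.
- t1 (acct_id=5) has no partner → padded with NULL.
- t1 (acct_id=4) pairs with 4 row(s) of t2.
- t1 (acct_id=4) pairs with 4 row(s) of t2.
- t1 (acct_id=2) has no partner → padded with NULL.
- t1 (acct_id=2) has no partner → padded with NULL.
- t1 (acct_id=4) pairs with 4 row(s) of t2.
- plus 2 unmatched t2 row(s), each kept with NULL t1 columns.
Total: 12 matched + 5 padded = 17 rows.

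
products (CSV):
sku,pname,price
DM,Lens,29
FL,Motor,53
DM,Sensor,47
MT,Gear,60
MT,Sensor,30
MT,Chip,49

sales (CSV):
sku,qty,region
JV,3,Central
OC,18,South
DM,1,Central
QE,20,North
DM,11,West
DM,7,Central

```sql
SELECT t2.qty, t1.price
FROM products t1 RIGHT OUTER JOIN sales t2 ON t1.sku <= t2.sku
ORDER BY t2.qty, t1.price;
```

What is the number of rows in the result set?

21

RIGHT JOIN keeps every row from `sales`; unmatched rows get NULL for `products`'s columns.
Matching on t1.sku <= t2.sku.
Matched pairs: 21; unmatched t2 rows kept: 0.
Total: 21 rows.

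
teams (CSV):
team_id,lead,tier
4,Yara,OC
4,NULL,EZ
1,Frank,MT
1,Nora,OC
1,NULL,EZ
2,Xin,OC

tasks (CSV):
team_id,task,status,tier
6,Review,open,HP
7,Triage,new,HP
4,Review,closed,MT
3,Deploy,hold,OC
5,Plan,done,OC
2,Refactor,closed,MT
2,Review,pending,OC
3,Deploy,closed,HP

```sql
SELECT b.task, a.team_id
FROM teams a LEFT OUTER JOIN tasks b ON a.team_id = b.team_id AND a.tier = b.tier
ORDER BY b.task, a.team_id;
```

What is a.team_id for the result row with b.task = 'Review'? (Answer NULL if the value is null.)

2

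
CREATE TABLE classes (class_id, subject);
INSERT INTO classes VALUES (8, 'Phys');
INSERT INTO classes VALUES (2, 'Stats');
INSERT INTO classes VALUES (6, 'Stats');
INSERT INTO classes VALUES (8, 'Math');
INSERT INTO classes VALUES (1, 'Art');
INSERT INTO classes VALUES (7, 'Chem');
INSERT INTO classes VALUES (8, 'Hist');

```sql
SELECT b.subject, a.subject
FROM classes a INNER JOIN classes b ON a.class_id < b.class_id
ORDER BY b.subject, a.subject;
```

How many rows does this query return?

18

INNER JOIN keeps only pairs where the ON condition holds.
Matching on a.class_id < b.class_id.
Matched pairs: 18.
Total: 18 rows.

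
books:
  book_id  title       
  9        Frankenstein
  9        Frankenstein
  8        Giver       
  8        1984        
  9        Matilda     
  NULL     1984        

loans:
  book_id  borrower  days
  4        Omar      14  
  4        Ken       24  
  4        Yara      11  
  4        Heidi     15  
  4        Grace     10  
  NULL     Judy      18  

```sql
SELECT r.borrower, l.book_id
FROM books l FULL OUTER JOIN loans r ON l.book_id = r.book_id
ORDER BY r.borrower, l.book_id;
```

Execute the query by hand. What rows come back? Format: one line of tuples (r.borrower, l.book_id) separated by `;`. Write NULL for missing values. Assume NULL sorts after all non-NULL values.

FULL OUTER JOIN keeps every row from both sides; unmatched rows get NULL for the other side's columns.
Matching on l.book_id = r.book_id. A NULL in a compared column never satisfies the condition.
- l (book_id=9) has no partner → padded with NULL.
- l (book_id=9) has no partner → padded with NULL.
- l (book_id=8) has no partner → padded with NULL.
- l (book_id=8) has no partner → padded with NULL.
- l (book_id=9) has no partner → padded with NULL.
- l (book_id=NULL) has no partner → padded with NULL.
- plus 6 unmatched r row(s), each kept with NULL l columns.

(Grace, NULL); (Heidi, NULL); (Judy, NULL); (Ken, NULL); (Omar, NULL); (Yara, NULL); (NULL, 8); (NULL, 8); (NULL, 9); (NULL, 9); (NULL, 9); (NULL, NULL)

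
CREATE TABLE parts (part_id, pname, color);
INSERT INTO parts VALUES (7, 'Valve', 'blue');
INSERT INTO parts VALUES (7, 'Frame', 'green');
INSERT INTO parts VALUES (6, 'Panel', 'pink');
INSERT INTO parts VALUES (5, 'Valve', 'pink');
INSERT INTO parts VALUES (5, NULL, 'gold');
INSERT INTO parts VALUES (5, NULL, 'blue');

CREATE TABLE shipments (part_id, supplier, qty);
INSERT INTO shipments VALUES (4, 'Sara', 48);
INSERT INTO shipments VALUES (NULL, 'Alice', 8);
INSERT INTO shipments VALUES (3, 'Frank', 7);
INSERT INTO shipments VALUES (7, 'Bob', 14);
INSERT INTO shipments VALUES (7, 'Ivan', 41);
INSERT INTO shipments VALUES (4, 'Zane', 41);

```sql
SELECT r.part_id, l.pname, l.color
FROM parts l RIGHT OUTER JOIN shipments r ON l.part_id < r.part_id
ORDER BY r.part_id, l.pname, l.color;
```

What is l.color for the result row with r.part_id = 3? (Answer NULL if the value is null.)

NULL

RIGHT JOIN keeps every row from `shipments`; unmatched rows get NULL for `parts`'s columns.
Matching on l.part_id < r.part_id. A NULL in a compared column never satisfies the condition.
Matched pairs: 8; unmatched r rows kept: 4.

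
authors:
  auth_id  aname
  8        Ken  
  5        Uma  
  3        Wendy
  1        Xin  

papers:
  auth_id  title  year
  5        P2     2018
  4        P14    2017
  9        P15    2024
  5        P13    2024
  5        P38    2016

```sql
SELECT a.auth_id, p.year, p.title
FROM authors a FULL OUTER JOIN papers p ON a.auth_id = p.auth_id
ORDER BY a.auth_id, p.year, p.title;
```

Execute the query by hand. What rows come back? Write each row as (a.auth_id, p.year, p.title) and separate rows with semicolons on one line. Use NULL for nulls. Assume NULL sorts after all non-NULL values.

(1, NULL, NULL); (3, NULL, NULL); (5, 2016, P38); (5, 2018, P2); (5, 2024, P13); (8, NULL, NULL); (NULL, 2017, P14); (NULL, 2024, P15)

FULL OUTER JOIN keeps every row from both sides; unmatched rows get NULL for the other side's columns.
Matching on a.auth_id = p.auth_id.
Matched pairs: 3; unmatched a rows kept: 3; unmatched p rows kept: 2.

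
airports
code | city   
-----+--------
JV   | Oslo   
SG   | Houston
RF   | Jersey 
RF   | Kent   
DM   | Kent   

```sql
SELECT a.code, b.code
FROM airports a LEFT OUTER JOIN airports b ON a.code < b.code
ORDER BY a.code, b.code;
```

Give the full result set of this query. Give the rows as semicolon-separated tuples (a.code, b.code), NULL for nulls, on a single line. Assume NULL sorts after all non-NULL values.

(DM, JV); (DM, RF); (DM, RF); (DM, SG); (JV, RF); (JV, RF); (JV, SG); (RF, SG); (RF, SG); (SG, NULL)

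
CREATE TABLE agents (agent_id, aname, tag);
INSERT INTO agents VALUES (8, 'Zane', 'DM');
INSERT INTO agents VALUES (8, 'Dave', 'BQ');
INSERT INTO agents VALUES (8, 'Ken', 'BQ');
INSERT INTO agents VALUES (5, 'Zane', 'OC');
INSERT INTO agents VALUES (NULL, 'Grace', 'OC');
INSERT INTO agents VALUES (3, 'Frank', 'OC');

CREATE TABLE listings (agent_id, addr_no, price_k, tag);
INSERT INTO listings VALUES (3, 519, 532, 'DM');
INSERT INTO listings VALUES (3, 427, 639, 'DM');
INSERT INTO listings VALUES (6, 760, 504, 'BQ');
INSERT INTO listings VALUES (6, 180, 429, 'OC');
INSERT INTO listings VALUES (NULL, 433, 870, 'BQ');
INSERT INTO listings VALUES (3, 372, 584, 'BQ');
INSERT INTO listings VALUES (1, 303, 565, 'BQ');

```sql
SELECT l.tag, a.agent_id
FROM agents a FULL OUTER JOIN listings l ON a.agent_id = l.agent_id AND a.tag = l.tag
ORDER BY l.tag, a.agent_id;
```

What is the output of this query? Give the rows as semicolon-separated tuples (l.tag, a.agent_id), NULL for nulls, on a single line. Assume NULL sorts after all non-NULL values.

FULL OUTER JOIN keeps every row from both sides; unmatched rows get NULL for the other side's columns.
Matching on a.agent_id = l.agent_id AND a.tag = l.tag. A NULL in a compared column never satisfies the condition.
- a (agent_id=8, tag=DM) has no partner → padded with NULL.
- a (agent_id=8, tag=BQ) has no partner → padded with NULL.
- a (agent_id=8, tag=BQ) has no partner → padded with NULL.
- a (agent_id=5, tag=OC) has no partner → padded with NULL.
- a (agent_id=NULL, tag=OC) has no partner → padded with NULL.
- a (agent_id=3, tag=OC) has no partner → padded with NULL.
- 7 row(s) from l found no a partner → padded with NULL.

(BQ, NULL); (BQ, NULL); (BQ, NULL); (BQ, NULL); (DM, NULL); (DM, NULL); (OC, NULL); (NULL, 3); (NULL, 5); (NULL, 8); (NULL, 8); (NULL, 8); (NULL, NULL)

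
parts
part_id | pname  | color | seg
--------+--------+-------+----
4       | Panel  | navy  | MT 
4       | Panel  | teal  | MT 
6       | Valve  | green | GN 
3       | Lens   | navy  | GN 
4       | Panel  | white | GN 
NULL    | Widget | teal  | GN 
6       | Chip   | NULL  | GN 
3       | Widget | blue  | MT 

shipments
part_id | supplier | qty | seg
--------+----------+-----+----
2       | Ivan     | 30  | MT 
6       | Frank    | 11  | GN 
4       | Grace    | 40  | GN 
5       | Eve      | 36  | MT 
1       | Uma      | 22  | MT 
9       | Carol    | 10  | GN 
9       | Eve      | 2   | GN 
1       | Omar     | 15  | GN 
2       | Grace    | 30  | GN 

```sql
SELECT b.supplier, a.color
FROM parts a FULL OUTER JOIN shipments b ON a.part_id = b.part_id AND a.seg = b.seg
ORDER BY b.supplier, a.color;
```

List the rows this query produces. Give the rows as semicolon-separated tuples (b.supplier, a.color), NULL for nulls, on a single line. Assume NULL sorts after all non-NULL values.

FULL OUTER JOIN keeps every row from both sides; unmatched rows get NULL for the other side's columns.
Matching on a.part_id = b.part_id AND a.seg = b.seg. A NULL in a compared column never satisfies the condition.
- part_id=4, seg=MT: no b row matches, row kept with b columns NULL.
- part_id=4, seg=MT: no b row matches, row kept with b columns NULL.
- part_id=6, seg=GN: 1 matching b row(s), so 1 row(s) emitted.
- part_id=3, seg=GN: no b row matches, row kept with b columns NULL.
- part_id=4, seg=GN: 1 matching b row(s), so 1 row(s) emitted.
- part_id=NULL, seg=GN: no b row matches, row kept with b columns NULL.
- part_id=6, seg=GN: 1 matching b row(s), so 1 row(s) emitted.
- part_id=3, seg=MT: no b row matches, row kept with b columns NULL.
- 7 row(s) from b found no a partner → padded with NULL.

(Carol, NULL); (Eve, NULL); (Eve, NULL); (Frank, green); (Frank, NULL); (Grace, white); (Grace, NULL); (Ivan, NULL); (Omar, NULL); (Uma, NULL); (NULL, blue); (NULL, navy); (NULL, navy); (NULL, teal); (NULL, teal)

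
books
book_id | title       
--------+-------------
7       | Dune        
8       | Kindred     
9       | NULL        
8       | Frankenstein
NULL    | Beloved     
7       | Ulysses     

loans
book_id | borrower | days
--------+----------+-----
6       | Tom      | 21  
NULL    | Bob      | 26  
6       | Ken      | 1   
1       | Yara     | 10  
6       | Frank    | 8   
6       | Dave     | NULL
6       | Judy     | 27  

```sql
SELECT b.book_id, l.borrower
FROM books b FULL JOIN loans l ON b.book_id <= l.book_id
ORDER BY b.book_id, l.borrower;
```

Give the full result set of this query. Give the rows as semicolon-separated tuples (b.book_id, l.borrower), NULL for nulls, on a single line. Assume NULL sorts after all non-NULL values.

FULL OUTER JOIN keeps every row from both sides; unmatched rows get NULL for the other side's columns.
Matching on b.book_id <= l.book_id. A NULL in a compared column never satisfies the condition.
Matched pairs: 0; unmatched b rows kept: 6; unmatched l rows kept: 7.

(7, NULL); (7, NULL); (8, NULL); (8, NULL); (9, NULL); (NULL, Bob); (NULL, Dave); (NULL, Frank); (NULL, Judy); (NULL, Ken); (NULL, Tom); (NULL, Yara); (NULL, NULL)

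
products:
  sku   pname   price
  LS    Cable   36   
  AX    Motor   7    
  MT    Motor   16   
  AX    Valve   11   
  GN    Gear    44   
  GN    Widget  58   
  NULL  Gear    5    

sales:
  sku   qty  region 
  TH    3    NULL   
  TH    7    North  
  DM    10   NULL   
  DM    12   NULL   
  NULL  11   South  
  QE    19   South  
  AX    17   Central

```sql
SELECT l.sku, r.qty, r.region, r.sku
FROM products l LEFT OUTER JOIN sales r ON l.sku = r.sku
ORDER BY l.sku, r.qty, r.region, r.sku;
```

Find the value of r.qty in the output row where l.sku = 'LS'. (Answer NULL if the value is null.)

NULL

LEFT JOIN keeps every row from `products`; unmatched rows get NULL for `sales`'s columns.
Matching on l.sku = r.sku. A NULL in a compared column never satisfies the condition.
- l row (sku=LS): no match → kept, r columns NULL.
- l row (sku=AX): matches 1 r row(s) → 1 output row(s).
- l row (sku=MT): no match → kept, r columns NULL.
- l row (sku=AX): matches 1 r row(s) → 1 output row(s).
- l row (sku=GN): no match → kept, r columns NULL.
- l row (sku=GN): no match → kept, r columns NULL.
- l row (sku=NULL): no match → kept, r columns NULL.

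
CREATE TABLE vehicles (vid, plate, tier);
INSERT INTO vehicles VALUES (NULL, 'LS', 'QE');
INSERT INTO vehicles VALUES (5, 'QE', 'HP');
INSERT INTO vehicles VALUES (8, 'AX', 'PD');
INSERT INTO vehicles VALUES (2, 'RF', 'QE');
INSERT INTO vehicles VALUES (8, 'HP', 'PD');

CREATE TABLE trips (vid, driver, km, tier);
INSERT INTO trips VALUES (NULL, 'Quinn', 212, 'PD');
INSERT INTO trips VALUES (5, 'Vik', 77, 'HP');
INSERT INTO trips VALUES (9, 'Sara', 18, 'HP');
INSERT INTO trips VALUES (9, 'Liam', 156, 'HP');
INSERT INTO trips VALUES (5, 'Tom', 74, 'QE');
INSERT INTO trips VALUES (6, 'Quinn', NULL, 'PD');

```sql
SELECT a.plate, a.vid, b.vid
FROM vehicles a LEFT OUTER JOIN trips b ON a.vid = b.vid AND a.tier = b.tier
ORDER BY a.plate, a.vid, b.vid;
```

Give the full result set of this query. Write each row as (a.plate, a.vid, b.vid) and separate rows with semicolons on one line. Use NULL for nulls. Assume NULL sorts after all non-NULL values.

(AX, 8, NULL); (HP, 8, NULL); (LS, NULL, NULL); (QE, 5, 5); (RF, 2, NULL)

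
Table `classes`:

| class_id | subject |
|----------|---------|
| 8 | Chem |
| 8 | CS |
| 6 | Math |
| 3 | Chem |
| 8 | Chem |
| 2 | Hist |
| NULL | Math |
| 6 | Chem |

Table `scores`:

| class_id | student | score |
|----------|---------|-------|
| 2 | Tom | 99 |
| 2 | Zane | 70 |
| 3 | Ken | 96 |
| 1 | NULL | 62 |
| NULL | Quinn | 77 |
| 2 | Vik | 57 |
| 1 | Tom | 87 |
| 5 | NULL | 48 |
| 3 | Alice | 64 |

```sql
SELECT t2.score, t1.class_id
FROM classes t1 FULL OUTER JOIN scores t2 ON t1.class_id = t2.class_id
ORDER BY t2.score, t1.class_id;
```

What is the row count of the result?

15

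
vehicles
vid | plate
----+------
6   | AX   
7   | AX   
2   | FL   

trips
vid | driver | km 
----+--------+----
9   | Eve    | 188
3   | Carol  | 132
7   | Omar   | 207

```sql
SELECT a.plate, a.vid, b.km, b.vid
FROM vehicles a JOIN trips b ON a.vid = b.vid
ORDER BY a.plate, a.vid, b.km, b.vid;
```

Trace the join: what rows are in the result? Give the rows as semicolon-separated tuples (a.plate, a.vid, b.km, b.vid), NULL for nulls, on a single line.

INNER JOIN keeps only pairs where the ON condition holds.
Matching on a.vid = b.vid.
Matched pairs: 1.

(AX, 7, 207, 7)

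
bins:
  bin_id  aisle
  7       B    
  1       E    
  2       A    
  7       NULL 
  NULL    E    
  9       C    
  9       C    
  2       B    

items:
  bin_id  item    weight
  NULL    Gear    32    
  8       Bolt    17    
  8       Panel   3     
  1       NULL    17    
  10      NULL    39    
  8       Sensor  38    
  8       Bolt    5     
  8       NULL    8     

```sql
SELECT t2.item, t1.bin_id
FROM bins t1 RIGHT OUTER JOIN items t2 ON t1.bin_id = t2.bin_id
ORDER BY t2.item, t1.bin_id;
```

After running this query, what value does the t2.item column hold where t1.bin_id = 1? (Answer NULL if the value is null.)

NULL

RIGHT JOIN keeps every row from `items`; unmatched rows get NULL for `bins`'s columns.
Matching on t1.bin_id = t2.bin_id. A NULL in a compared column never satisfies the condition.
Matched pairs: 1; unmatched t2 rows kept: 7.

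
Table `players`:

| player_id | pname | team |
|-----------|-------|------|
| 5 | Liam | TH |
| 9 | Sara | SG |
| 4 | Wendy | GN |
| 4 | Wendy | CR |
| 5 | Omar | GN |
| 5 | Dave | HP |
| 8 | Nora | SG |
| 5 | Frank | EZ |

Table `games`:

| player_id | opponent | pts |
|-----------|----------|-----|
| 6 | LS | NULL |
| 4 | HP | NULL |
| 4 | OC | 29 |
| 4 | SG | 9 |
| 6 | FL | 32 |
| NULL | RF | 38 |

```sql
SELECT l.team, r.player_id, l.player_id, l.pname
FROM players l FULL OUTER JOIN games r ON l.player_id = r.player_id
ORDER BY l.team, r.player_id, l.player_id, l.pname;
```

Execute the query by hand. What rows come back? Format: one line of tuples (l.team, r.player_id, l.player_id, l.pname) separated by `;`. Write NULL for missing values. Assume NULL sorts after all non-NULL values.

FULL OUTER JOIN keeps every row from both sides; unmatched rows get NULL for the other side's columns.
Matching on l.player_id = r.player_id. A NULL in a compared column never satisfies the condition.
- l[0] player_id=5 → no match; kept with NULLs on the r side.
- l[1] player_id=9 → no match; kept with NULLs on the r side.
- l[2] player_id=4 → 3 match(es) in r → 3 row(s).
- l[3] player_id=4 → 3 match(es) in r → 3 row(s).
- l[4] player_id=5 → no match; kept with NULLs on the r side.
- l[5] player_id=5 → no match; kept with NULLs on the r side.
- l[6] player_id=8 → no match; kept with NULLs on the r side.
- l[7] player_id=5 → no match; kept with NULLs on the r side.
- 3 row(s) from r found no l partner → padded with NULL.

(CR, 4, 4, Wendy); (CR, 4, 4, Wendy); (CR, 4, 4, Wendy); (EZ, NULL, 5, Frank); (GN, 4, 4, Wendy); (GN, 4, 4, Wendy); (GN, 4, 4, Wendy); (GN, NULL, 5, Omar); (HP, NULL, 5, Dave); (SG, NULL, 8, Nora); (SG, NULL, 9, Sara); (TH, NULL, 5, Liam); (NULL, 6, NULL, NULL); (NULL, 6, NULL, NULL); (NULL, NULL, NULL, NULL)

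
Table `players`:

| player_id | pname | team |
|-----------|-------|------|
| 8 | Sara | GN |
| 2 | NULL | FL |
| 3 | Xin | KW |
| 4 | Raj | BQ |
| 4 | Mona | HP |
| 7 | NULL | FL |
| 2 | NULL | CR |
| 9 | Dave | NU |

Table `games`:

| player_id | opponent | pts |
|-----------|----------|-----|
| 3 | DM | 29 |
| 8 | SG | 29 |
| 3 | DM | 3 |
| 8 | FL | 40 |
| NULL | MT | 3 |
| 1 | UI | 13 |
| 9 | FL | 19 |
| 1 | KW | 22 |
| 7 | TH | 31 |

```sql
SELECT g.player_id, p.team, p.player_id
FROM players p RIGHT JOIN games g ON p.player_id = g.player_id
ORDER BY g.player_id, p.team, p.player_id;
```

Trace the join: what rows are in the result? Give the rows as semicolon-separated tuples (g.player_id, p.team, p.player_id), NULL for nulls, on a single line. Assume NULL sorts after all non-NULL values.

(1, NULL, NULL); (1, NULL, NULL); (3, KW, 3); (3, KW, 3); (7, FL, 7); (8, GN, 8); (8, GN, 8); (9, NU, 9); (NULL, NULL, NULL)

RIGHT JOIN keeps every row from `games`; unmatched rows get NULL for `players`'s columns.
Matching on p.player_id = g.player_id. A NULL in a compared column never satisfies the condition.
- p[0] player_id=8 → 2 match(es) in g → 2 row(s).
- p[1] player_id=2 → no match.
- p[2] player_id=3 → 2 match(es) in g → 2 row(s).
- p[3] player_id=4 → no match.
- p[4] player_id=4 → no match.
- p[5] player_id=7 → 1 match(es) in g → 1 row(s).
- p[6] player_id=2 → no match.
- p[7] player_id=9 → 1 match(es) in g → 1 row(s).
- plus 3 unmatched g row(s), each kept with NULL p columns.
After projecting and ordering:
g.player_id | p.team | p.player_id
1 | NULL | NULL
1 | NULL | NULL
3 | KW | 3
3 | KW | 3
7 | FL | 7
8 | GN | 8
8 | GN | 8
9 | NU | 9
NULL | NULL | NULL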